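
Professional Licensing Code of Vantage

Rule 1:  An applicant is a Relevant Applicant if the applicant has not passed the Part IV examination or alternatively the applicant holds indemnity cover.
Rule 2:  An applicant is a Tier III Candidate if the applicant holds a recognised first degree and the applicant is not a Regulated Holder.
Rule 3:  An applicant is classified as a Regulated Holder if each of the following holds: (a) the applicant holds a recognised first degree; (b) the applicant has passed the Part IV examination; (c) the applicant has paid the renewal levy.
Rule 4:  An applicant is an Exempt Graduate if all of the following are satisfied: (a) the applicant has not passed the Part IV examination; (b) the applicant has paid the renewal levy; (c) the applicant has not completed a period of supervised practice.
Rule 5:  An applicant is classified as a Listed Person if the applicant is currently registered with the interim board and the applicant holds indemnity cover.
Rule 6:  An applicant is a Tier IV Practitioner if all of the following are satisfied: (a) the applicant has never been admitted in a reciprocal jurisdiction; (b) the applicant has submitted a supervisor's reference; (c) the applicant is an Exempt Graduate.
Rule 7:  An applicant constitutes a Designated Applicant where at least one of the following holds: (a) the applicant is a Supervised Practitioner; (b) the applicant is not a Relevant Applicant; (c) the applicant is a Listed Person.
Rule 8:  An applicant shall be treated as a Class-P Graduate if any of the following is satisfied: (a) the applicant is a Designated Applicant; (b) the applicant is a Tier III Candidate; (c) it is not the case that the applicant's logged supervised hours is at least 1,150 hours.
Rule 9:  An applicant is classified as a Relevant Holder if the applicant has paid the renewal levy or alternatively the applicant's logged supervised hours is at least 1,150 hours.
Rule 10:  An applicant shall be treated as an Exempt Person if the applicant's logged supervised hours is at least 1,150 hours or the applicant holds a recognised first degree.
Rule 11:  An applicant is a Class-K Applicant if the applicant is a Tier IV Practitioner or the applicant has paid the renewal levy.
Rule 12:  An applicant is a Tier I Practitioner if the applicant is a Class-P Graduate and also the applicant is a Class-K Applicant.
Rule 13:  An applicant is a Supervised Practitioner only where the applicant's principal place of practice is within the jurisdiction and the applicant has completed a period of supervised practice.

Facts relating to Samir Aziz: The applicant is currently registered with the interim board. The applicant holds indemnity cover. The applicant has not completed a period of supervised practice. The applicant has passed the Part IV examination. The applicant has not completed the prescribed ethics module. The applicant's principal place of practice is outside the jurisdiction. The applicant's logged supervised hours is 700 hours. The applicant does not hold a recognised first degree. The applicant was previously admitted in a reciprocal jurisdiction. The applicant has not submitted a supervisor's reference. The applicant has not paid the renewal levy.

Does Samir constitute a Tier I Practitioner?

No

Under rule 13: the applicant's principal place of practice is within the jurisdiction? no; and the applicant has completed a period of supervised practice? no. So the applicant is not a Supervised Practitioner.
Under rule 1: the applicant has not passed the Part IV examination? no; or the applicant holds indemnity cover? yes. So the applicant is a Relevant Applicant.
Under rule 5: the applicant is currently registered with the interim board? yes; and the applicant holds indemnity cover? yes. So the applicant is a Listed Person.
Under rule 7: Supervised Practitioner (rule 13)? no; or not a Relevant Applicant (rule 1)? no; or Listed Person (rule 5)? yes. So the applicant is a Designated Applicant.
Under rule 3: the applicant holds a recognised first degree? no; and the applicant has passed the Part IV examination? yes; and the applicant has paid the renewal levy? no. So the applicant is not a Regulated Holder.
Under rule 2: the applicant holds a recognised first degree? no; and not a Regulated Holder (rule 3)? yes. So the applicant is not a Tier III Candidate.
Under rule 8: Designated Applicant (rule 7)? yes; or Tier III Candidate (rule 2)? no; or applicant's logged supervised hours: 700 hours ≥ 1,150 hours? no, so negated condition yes. So the applicant is a Class-P Graduate.
Under rule 4: the applicant has not passed the Part IV examination? no; and the applicant has paid the renewal levy? no; and the applicant has not completed a period of supervised practice? yes. So the applicant is not an Exempt Graduate.
Under rule 6: the applicant has never been admitted in a reciprocal jurisdiction? no; and the applicant has submitted a supervisor's reference? no; and Exempt Graduate (rule 4)? no. So the applicant is not a Tier IV Practitioner.
Under rule 11: Tier IV Practitioner (rule 6)? no; or the applicant has paid the renewal levy? no. So the applicant is not a Class-K Applicant.
Under rule 12: Class-P Graduate (rule 8)? yes; and Class-K Applicant (rule 11)? no. So the applicant is not a Tier I Practitioner.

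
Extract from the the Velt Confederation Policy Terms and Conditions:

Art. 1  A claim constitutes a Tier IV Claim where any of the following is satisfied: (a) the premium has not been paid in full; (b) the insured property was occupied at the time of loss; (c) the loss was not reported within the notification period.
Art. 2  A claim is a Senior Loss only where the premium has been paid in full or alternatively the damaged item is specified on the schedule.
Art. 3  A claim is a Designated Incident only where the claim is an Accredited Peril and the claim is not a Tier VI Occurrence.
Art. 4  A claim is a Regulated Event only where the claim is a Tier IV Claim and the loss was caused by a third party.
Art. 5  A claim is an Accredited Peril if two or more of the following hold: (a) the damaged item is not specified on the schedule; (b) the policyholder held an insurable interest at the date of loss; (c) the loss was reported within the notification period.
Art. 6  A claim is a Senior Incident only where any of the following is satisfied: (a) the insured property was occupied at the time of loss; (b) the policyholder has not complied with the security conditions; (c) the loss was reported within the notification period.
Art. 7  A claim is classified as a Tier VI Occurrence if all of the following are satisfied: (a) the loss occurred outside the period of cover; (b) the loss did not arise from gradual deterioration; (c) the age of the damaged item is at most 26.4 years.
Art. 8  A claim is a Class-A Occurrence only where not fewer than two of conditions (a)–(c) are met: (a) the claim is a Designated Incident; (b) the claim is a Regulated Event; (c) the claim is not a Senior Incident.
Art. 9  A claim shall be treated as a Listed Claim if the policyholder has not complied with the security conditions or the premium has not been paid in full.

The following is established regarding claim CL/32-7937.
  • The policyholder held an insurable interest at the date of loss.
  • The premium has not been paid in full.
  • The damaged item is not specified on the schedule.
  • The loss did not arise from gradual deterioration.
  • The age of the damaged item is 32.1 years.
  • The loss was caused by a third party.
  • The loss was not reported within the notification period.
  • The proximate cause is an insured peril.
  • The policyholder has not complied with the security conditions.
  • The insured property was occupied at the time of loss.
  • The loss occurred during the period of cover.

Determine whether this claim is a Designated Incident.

Yes

article 5 — Accredited Peril: the damaged item is not specified on the schedule? yes; the policyholder held an insurable interest at the date of loss? yes; the loss was reported within the notification period? no — 2 of 3 hold (need ≥2) → satisfied.
article 7 — Tier VI Occurrence: [the loss occurred outside the period of cover? no] AND [the loss did not arise from gradual deterioration? yes] AND [age of the damaged item: 32.1 years ≤ 26.4 years? no] → not satisfied.
article 3 — Designated Incident: [Accredited Peril (article 5)? yes] AND [not a Tier VI Occurrence (article 7)? yes] → satisfied.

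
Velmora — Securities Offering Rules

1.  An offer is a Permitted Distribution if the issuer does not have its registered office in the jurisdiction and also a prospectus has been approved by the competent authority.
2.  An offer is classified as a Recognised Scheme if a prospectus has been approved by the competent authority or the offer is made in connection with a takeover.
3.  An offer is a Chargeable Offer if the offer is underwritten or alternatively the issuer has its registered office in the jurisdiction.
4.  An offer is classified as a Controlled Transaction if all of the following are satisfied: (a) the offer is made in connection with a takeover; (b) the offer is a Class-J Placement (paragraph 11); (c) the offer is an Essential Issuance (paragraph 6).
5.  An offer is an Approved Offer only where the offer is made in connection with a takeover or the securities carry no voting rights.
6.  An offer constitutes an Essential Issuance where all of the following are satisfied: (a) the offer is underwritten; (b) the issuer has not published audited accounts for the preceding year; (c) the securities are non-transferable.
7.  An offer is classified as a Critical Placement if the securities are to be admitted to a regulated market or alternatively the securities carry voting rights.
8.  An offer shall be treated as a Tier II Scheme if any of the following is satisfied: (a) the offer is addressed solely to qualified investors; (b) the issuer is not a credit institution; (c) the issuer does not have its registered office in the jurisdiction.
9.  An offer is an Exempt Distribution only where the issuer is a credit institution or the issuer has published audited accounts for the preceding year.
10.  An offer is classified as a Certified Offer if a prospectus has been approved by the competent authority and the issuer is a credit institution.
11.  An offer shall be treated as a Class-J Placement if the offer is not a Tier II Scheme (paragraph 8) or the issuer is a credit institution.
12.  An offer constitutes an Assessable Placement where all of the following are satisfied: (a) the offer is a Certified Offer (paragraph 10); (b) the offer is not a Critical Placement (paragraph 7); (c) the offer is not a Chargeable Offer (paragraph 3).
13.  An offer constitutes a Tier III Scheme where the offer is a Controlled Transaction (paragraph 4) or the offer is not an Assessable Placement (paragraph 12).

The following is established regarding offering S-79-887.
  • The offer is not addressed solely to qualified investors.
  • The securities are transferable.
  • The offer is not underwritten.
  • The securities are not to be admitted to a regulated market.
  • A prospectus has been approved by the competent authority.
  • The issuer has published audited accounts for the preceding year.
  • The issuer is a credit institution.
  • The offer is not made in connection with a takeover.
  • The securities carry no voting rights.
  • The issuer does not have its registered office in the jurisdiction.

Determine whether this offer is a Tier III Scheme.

No

paragraph 8 — Tier II Scheme: [the offer is addressed solely to qualified investors? no] OR [the issuer is not a credit institution? no] OR [the issuer does not have its registered office in the jurisdiction? yes] → satisfied.
paragraph 11 — Class-J Placement: [not a Tier II Scheme (paragraph 8)? no] OR [the issuer is a credit institution? yes] → satisfied.
paragraph 6 — Essential Issuance: [the offer is underwritten? no] AND [the issuer has not published audited accounts for the preceding year? no] AND [the securities are non-transferable? no] → not satisfied.
paragraph 4 — Controlled Transaction: [the offer is made in connection with a takeover? no] AND [Class-J Placement (paragraph 11)? yes] AND [Essential Issuance (paragraph 6)? no] → not satisfied.
paragraph 10 — Certified Offer: [a prospectus has been approved by the competent authority? yes] AND [the issuer is a credit institution? yes] → satisfied.
paragraph 7 — Critical Placement: [the securities are to be admitted to a regulated market? no] OR [the securities carry voting rights? no] → not satisfied.
paragraph 3 — Chargeable Offer: [the offer is underwritten? no] OR [the issuer has its registered office in the jurisdiction? no] → not satisfied.
paragraph 12 — Assessable Placement: [Certified Offer (paragraph 10)? yes] AND [not a Critical Placement (paragraph 7)? yes] AND [not a Chargeable Offer (paragraph 3)? yes] → satisfied.
paragraph 13 — Tier III Scheme: [Controlled Transaction (paragraph 4)? no] OR [not an Assessable Placement (paragraph 12)? no] → not satisfied.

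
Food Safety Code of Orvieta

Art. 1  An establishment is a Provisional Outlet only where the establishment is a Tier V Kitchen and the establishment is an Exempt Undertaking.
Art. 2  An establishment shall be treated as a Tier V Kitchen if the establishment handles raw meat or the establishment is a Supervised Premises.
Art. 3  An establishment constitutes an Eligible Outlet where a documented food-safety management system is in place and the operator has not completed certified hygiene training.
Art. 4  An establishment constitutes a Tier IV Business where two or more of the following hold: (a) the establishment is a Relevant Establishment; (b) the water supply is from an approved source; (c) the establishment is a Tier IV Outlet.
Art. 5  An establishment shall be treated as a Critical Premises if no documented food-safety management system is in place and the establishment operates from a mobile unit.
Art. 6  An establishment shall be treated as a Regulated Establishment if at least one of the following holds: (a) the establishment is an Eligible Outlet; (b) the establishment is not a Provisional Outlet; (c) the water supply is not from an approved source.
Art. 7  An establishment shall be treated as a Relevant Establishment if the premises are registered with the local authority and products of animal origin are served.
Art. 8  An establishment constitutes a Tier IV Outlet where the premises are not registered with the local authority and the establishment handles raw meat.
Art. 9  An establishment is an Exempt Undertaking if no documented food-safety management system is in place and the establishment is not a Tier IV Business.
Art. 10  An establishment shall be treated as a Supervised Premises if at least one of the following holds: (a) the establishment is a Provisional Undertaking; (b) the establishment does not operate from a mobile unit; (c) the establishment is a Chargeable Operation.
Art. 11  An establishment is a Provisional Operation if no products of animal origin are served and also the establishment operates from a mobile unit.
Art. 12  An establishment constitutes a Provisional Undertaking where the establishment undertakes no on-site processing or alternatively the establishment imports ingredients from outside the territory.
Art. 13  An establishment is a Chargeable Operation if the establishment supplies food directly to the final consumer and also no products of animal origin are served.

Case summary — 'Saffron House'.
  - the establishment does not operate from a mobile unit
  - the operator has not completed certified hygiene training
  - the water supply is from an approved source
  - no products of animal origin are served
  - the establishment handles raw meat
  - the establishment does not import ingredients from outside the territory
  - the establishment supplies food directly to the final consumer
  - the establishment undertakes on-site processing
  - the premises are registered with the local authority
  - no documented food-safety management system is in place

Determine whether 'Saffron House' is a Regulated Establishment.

No

Under article 3: a documented food-safety management system is in place? no; and the operator has not completed certified hygiene training? yes. So the establishment is not an Eligible Outlet.
Under article 12: the establishment undertakes no on-site processing? no; or the establishment imports ingredients from outside the territory? no. So the establishment is not a Provisional Undertaking.
Under article 13: the establishment supplies food directly to the final consumer? yes; and no products of animal origin are served? yes. So the establishment is a Chargeable Operation.
Under article 10: Provisional Undertaking (article 12)? no; or the establishment does not operate from a mobile unit? yes; or Chargeable Operation (article 13)? yes. So the establishment is a Supervised Premises.
Under article 2: the establishment handles raw meat? yes; or Supervised Premises (article 10)? yes. So the establishment is a Tier V Kitchen.
Under article 7: the premises are registered with the local authority? yes; and products of animal origin are served? no. So the establishment is not a Relevant Establishment.
Under article 8: the premises are not registered with the local authority? no; and the establishment handles raw meat? yes. So the establishment is not a Tier IV Outlet.
Under article 4: Relevant Establishment (article 7)? no; the water supply is from an approved source? yes; Tier IV Outlet (article 8)? no — 1 of 3 hold (need ≥2) → not satisfied.
Under article 9: no documented food-safety management system is in place? yes; and not a Tier IV Business (article 4)? yes. So the establishment is an Exempt Undertaking.
Under article 1: Tier V Kitchen (article 2)? yes; and Exempt Undertaking (article 9)? yes. So the establishment is a Provisional Outlet.
Under article 6: Eligible Outlet (article 3)? no; or not a Provisional Outlet (article 1)? no; or the water supply is not from an approved source? no. So the establishment is not a Regulated Establishment.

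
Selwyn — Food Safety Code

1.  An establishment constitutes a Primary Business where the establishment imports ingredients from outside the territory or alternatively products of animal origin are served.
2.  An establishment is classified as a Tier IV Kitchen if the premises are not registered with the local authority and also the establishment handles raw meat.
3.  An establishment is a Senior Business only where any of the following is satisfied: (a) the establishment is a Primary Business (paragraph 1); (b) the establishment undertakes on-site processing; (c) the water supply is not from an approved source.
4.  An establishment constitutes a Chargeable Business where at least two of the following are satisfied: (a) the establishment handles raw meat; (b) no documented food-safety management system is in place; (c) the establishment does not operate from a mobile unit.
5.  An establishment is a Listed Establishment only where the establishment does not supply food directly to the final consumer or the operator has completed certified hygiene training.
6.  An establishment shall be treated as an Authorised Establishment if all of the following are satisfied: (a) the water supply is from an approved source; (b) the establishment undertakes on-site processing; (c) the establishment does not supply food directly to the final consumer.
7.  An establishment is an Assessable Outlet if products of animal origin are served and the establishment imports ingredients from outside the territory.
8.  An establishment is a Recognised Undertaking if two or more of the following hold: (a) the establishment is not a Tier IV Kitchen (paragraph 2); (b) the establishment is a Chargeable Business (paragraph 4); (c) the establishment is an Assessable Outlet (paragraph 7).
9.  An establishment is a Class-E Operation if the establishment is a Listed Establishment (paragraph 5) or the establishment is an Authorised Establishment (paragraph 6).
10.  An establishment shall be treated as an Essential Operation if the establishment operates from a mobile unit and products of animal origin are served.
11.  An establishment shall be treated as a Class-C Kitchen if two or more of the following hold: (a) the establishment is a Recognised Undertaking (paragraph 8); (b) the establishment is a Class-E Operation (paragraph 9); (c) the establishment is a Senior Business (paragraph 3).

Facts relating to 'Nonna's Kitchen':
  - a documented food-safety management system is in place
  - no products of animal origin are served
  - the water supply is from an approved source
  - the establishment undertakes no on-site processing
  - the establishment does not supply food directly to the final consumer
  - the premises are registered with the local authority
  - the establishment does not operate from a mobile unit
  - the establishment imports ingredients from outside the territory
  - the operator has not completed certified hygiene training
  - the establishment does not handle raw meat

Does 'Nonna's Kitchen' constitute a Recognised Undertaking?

No

Under paragraph 2: the premises are not registered with the local authority? no; and the establishment handles raw meat? no. So the establishment is not a Tier IV Kitchen.
Under paragraph 4: the establishment handles raw meat? no; no documented food-safety management system is in place? no; the establishment does not operate from a mobile unit? yes — 1 of 3 hold (need ≥2) → not satisfied.
Under paragraph 7: products of animal origin are served? no; and the establishment imports ingredients from outside the territory? yes. So the establishment is not an Assessable Outlet.
Under paragraph 8: not a Tier IV Kitchen (paragraph 2)? yes; Chargeable Business (paragraph 4)? no; Assessable Outlet (paragraph 7)? no — 1 of 3 hold (need ≥2) → not satisfied.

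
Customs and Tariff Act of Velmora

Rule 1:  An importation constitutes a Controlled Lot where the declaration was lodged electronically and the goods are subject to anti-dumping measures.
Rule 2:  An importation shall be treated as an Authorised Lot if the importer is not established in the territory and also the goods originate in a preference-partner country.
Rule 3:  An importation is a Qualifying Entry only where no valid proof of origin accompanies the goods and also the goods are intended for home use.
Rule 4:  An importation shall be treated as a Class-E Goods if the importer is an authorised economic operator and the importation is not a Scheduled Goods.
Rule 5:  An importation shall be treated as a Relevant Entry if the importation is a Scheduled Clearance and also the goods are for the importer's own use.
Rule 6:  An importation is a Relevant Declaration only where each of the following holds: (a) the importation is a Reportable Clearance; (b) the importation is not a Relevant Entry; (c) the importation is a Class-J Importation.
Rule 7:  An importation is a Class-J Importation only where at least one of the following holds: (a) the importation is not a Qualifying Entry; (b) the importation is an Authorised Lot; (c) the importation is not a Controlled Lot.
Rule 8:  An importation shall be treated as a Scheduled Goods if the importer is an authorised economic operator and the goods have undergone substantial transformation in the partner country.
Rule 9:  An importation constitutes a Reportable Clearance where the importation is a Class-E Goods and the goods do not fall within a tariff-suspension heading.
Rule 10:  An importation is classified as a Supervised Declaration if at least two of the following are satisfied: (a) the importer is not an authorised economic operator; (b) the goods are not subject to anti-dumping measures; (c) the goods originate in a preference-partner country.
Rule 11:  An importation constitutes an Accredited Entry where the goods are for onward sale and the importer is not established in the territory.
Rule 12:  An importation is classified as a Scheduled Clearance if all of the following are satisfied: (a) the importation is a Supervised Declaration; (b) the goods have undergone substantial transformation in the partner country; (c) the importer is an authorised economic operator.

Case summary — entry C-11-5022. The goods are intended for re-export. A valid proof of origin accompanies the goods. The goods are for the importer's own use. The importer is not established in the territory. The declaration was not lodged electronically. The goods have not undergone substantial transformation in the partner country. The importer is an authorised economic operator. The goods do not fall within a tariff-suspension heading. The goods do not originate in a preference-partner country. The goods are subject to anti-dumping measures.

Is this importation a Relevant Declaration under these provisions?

rule 8 — Scheduled Goods: [the importer is an authorised economic operator? yes] AND [the goods have undergone substantial transformation in the partner country? no] → not satisfied.
rule 4 — Class-E Goods: [the importer is an authorised economic operator? yes] AND [not a Scheduled Goods (rule 8)? yes] → satisfied.
rule 9 — Reportable Clearance: [Class-E Goods (rule 4)? yes] AND [the goods do not fall within a tariff-suspension heading? yes] → satisfied.
rule 10 — Supervised Declaration: the importer is not an authorised economic operator? no; the goods are not subject to anti-dumping measures? no; the goods originate in a preference-partner country? no — 0 of 3 hold (need ≥2) → not satisfied.
rule 12 — Scheduled Clearance: [Supervised Declaration (rule 10)? no] AND [the goods have undergone substantial transformation in the partner country? no] AND [the importer is an authorised economic operator? yes] → not satisfied.
rule 5 — Relevant Entry: [Scheduled Clearance (rule 12)? no] AND [the goods are for the importer's own use? yes] → not satisfied.
rule 3 — Qualifying Entry: [no valid proof of origin accompanies the goods? no] AND [the goods are intended for home use? no] → not satisfied.
rule 2 — Authorised Lot: [the importer is not established in the territory? yes] AND [the goods originate in a preference-partner country? no] → not satisfied.
rule 1 — Controlled Lot: [the declaration was lodged electronically? no] AND [the goods are subject to anti-dumping measures? yes] → not satisfied.
rule 7 — Class-J Importation: [not a Qualifying Entry (rule 3)? yes] OR [Authorised Lot (rule 2)? no] OR [not a Controlled Lot (rule 1)? yes] → satisfied.
rule 6 — Relevant Declaration: [Reportable Clearance (rule 9)? yes] AND [not a Relevant Entry (rule 5)? yes] AND [Class-J Importation (rule 7)? yes] → satisfied.

Yes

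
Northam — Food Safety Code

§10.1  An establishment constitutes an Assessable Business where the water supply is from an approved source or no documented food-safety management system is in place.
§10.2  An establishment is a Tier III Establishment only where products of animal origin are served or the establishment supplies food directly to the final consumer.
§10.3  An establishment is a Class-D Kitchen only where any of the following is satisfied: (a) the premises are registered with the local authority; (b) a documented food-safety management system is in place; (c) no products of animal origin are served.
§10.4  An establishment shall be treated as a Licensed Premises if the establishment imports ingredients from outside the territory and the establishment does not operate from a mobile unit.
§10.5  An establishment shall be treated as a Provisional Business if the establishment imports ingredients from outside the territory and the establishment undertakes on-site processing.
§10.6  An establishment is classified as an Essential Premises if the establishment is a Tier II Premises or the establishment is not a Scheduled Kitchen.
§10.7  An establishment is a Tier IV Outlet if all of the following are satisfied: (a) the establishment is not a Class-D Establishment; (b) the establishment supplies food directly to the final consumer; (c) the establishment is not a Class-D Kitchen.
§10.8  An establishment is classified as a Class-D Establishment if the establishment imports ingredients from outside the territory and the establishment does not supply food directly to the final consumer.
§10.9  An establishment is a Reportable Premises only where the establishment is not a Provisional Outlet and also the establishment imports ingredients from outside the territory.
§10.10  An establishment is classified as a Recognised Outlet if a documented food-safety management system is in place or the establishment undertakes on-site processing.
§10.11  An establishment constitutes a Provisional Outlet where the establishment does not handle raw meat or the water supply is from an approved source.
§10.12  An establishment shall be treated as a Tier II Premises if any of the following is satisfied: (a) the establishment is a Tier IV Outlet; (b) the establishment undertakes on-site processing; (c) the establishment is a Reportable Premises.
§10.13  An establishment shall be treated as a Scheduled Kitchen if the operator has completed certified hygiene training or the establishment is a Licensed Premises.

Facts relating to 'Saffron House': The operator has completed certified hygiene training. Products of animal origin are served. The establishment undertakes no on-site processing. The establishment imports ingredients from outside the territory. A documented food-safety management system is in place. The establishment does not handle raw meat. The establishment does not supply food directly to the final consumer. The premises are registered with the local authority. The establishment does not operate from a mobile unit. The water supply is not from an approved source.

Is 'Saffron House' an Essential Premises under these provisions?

No

§10.8 — Class-D Establishment: [the establishment imports ingredients from outside the territory? yes] AND [the establishment does not supply food directly to the final consumer? yes] → satisfied.
§10.3 — Class-D Kitchen: [the premises are registered with the local authority? yes] OR [a documented food-safety management system is in place? yes] OR [no products of animal origin are served? no] → satisfied.
§10.7 — Tier IV Outlet: [not a Class-D Establishment (§10.8)? no] AND [the establishment supplies food directly to the final consumer? no] AND [not a Class-D Kitchen (§10.3)? no] → not satisfied.
§10.11 — Provisional Outlet: [the establishment does not handle raw meat? yes] OR [the water supply is from an approved source? no] → satisfied.
§10.9 — Reportable Premises: [not a Provisional Outlet (§10.11)? no] AND [the establishment imports ingredients from outside the territory? yes] → not satisfied.
§10.12 — Tier II Premises: [Tier IV Outlet (§10.7)? no] OR [the establishment undertakes on-site processing? no] OR [Reportable Premises (§10.9)? no] → not satisfied.
§10.4 — Licensed Premises: [the establishment imports ingredients from outside the territory? yes] AND [the establishment does not operate from a mobile unit? yes] → satisfied.
§10.13 — Scheduled Kitchen: [the operator has completed certified hygiene training? yes] OR [Licensed Premises (§10.4)? yes] → satisfied.
§10.6 — Essential Premises: [Tier II Premises (§10.12)? no] OR [not a Scheduled Kitchen (§10.13)? no] → not satisfied.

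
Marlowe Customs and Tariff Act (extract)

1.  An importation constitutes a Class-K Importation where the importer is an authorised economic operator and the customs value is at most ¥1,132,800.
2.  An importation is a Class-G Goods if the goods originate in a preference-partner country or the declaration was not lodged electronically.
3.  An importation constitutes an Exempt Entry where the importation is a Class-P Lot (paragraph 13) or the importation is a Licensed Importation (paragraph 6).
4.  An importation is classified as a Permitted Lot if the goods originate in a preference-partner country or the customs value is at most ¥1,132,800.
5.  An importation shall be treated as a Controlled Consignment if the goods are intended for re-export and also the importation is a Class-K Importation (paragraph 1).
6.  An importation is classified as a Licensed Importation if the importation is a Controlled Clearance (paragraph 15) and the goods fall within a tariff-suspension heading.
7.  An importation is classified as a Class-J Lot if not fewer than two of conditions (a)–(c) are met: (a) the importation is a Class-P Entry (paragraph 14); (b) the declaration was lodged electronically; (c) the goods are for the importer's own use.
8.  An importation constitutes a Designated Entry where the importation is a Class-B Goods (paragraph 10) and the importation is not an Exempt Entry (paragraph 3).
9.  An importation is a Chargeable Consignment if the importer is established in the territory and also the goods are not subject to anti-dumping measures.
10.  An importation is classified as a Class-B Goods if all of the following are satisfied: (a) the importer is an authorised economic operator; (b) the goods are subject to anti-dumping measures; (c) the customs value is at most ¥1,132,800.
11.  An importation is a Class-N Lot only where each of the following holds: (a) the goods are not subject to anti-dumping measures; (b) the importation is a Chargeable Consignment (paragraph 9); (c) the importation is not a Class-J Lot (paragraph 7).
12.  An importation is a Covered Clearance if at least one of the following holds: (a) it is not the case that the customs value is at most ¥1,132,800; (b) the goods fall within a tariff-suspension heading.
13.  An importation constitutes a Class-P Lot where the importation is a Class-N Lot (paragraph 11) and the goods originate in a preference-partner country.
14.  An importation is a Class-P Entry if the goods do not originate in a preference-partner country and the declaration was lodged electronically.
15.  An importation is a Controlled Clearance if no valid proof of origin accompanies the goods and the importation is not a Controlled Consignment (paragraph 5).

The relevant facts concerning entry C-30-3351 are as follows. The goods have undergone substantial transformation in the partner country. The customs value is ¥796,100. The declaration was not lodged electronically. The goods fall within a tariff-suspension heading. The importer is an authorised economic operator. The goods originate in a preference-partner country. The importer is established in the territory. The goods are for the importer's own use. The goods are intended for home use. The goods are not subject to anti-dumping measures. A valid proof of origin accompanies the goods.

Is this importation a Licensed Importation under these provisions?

No

Under paragraph 1: the importer is an authorised economic operator? yes; and customs value: ¥796,100 ≤ ¥1,132,800? yes. So the importation is a Class-K Importation.
Under paragraph 5: the goods are intended for re-export? no; and Class-K Importation (paragraph 1)? yes. So the importation is not a Controlled Consignment.
Under paragraph 15: no valid proof of origin accompanies the goods? no; and not a Controlled Consignment (paragraph 5)? yes. So the importation is not a Controlled Clearance.
Under paragraph 6: Controlled Clearance (paragraph 15)? no; and the goods fall within a tariff-suspension heading? yes. So the importation is not a Licensed Importation.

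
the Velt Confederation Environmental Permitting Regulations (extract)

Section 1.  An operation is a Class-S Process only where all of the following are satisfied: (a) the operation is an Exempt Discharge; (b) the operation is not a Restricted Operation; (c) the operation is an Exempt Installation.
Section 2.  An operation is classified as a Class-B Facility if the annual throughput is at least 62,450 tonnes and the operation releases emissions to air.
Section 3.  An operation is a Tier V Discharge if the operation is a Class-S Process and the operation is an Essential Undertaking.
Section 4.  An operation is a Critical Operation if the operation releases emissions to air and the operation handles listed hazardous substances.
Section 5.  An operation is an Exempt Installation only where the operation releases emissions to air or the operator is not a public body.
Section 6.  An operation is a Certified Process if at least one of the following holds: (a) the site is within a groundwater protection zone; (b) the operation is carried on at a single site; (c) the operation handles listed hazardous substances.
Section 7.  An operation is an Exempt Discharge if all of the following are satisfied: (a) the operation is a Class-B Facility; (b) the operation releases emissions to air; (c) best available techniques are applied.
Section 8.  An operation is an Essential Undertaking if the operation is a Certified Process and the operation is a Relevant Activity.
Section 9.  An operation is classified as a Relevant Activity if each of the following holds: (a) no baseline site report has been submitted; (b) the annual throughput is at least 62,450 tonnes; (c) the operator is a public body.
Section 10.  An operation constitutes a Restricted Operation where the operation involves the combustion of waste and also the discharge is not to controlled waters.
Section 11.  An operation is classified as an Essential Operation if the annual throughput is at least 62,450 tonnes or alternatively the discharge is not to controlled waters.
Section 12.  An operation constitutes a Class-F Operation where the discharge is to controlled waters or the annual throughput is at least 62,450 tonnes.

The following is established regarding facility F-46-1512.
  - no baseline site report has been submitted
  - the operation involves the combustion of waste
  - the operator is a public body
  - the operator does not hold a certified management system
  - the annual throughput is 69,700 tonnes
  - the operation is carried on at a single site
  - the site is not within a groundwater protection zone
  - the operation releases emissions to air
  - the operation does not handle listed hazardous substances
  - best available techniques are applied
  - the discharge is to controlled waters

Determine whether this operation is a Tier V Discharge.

Yes

section 2 — Class-B Facility: [annual throughput: 69,700 tonnes ≥ 62,450 tonnes? yes] AND [the operation releases emissions to air? yes] → satisfied.
section 7 — Exempt Discharge: [Class-B Facility (section 2)? yes] AND [the operation releases emissions to air? yes] AND [best available techniques are applied? yes] → satisfied.
section 10 — Restricted Operation: [the operation involves the combustion of waste? yes] AND [the discharge is not to controlled waters? no] → not satisfied.
section 5 — Exempt Installation: [the operation releases emissions to air? yes] OR [the operator is not a public body? no] → satisfied.
section 1 — Class-S Process: [Exempt Discharge (section 7)? yes] AND [not a Restricted Operation (section 10)? yes] AND [Exempt Installation (section 5)? yes] → satisfied.
section 6 — Certified Process: [the site is within a groundwater protection zone? no] OR [the operation is carried on at a single site? yes] OR [the operation handles listed hazardous substances? no] → satisfied.
section 9 — Relevant Activity: [no baseline site report has been submitted? yes] AND [annual throughput: 69,700 tonnes ≥ 62,450 tonnes? yes] AND [the operator is a public body? yes] → satisfied.
section 8 — Essential Undertaking: [Certified Process (section 6)? yes] AND [Relevant Activity (section 9)? yes] → satisfied.
section 3 — Tier V Discharge: [Class-S Process (section 1)? yes] AND [Essential Undertaking (section 8)? yes] → satisfied.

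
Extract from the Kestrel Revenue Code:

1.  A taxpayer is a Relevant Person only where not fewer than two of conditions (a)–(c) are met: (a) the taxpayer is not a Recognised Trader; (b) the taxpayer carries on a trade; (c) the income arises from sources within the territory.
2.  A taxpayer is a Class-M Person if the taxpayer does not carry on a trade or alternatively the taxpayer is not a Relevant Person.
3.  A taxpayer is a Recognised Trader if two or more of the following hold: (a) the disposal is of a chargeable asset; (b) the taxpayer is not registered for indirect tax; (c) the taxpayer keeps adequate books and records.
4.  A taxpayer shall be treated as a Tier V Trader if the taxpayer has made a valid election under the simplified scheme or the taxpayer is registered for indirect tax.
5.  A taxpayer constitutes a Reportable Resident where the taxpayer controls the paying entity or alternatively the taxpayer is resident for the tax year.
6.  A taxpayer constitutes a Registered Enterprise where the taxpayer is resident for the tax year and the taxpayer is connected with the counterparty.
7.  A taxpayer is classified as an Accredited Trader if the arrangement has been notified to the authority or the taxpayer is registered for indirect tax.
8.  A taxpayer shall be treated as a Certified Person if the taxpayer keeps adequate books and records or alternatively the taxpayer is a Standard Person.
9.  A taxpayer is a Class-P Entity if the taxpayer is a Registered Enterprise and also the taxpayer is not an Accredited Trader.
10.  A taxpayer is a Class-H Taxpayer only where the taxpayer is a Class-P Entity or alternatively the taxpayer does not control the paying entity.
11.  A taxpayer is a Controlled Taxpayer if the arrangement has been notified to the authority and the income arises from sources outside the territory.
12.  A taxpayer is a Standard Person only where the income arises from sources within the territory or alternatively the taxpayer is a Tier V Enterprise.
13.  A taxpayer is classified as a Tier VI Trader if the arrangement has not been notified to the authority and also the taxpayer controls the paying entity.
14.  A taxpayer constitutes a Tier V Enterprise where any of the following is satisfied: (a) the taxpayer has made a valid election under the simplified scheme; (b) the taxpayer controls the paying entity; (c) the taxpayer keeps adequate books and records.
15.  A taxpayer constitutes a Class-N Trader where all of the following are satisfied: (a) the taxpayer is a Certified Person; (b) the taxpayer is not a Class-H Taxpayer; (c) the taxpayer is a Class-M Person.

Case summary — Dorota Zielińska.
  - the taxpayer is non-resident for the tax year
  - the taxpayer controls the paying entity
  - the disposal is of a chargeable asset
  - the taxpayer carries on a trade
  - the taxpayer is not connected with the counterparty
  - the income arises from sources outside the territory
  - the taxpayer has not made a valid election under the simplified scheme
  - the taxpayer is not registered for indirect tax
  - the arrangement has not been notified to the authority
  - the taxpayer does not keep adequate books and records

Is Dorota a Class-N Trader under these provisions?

Yes

paragraph 14 — Tier V Enterprise: [the taxpayer has made a valid election under the simplified scheme? no] OR [the taxpayer controls the paying entity? yes] OR [the taxpayer keeps adequate books and records? no] → satisfied.
paragraph 12 — Standard Person: [the income arises from sources within the territory? no] OR [Tier V Enterprise (paragraph 14)? yes] → satisfied.
paragraph 8 — Certified Person: [the taxpayer keeps adequate books and records? no] OR [Standard Person (paragraph 12)? yes] → satisfied.
paragraph 6 — Registered Enterprise: [the taxpayer is resident for the tax year? no] AND [the taxpayer is connected with the counterparty? no] → not satisfied.
paragraph 7 — Accredited Trader: [the arrangement has been notified to the authority? no] OR [the taxpayer is registered for indirect tax? no] → not satisfied.
paragraph 9 — Class-P Entity: [Registered Enterprise (paragraph 6)? no] AND [not an Accredited Trader (paragraph 7)? yes] → not satisfied.
paragraph 10 — Class-H Taxpayer: [Class-P Entity (paragraph 9)? no] OR [the taxpayer does not control the paying entity? no] → not satisfied.
paragraph 3 — Recognised Trader: the disposal is of a chargeable asset? yes; the taxpayer is not registered for indirect tax? yes; the taxpayer keeps adequate books and records? no — 2 of 3 hold (need ≥2) → satisfied.
paragraph 1 — Relevant Person: not a Recognised Trader (paragraph 3)? no; the taxpayer carries on a trade? yes; the income arises from sources within the territory? no — 1 of 3 hold (need ≥2) → not satisfied.
paragraph 2 — Class-M Person: [the taxpayer does not carry on a trade? no] OR [not a Relevant Person (paragraph 1)? yes] → satisfied.
paragraph 15 — Class-N Trader: [Certified Person (paragraph 8)? yes] AND [not a Class-H Taxpayer (paragraph 10)? yes] AND [Class-M Person (paragraph 2)? yes] → satisfied.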